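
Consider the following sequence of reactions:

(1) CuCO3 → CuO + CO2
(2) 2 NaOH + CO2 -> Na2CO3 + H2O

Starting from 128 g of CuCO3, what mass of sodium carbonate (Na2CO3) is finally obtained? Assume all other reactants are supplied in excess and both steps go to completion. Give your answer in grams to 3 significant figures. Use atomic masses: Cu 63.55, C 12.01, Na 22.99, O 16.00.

M(CuCO3) = 63.55 + 12.01 + 3(16.00) = 123.56 g/mol.
M(Na2CO3) = 2(22.99) + 12.01 + 3(16.00) = 105.99 g/mol.
n(CuCO3) = 128.0 / 123.56 = 1.036 mol.
Step 1 gives a 1:1 ratio of CuCO3 to CO2, so n(CO2) = 1.036 mol.
In step 2 the CO2:Na2CO3 ratio is 1:1, so n(Na2CO3) = 1.036 mol.
Mass of Na2CO3 = 1.036 × 105.99 = 109.8 g.

110 g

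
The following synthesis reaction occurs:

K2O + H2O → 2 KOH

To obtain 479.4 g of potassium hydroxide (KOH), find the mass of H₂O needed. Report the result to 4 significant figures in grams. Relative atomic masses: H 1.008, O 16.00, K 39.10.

M(KOH) = 39.10 + 16.00 + 1.008 = 56.108 g/mol.
M(H2O) = 2(1.008) + 16.00 = 18.016 g/mol.
n(KOH) = 479.40 g / 56.108 g/mol = 8.5442 mol.
From the equation the KOH:H2O mole ratio is 2:1, so n(H2O) = 8.5442 × 1/2 = 4.2721 mol.
Mass of H2O = 4.2721 mol × 18.016 g/mol = 76.966 g.

76.97 g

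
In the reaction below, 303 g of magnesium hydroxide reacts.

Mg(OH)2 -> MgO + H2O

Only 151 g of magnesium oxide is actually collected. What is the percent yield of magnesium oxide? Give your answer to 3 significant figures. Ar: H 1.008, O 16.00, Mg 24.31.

M(Mg(OH)2) = 24.31 + 2(16.00) + 2(1.008) = 58.326 g/mol.
M(MgO) = 24.31 + 16.00 = 40.31 g/mol.
n(Mg(OH)2) = 303.0 g / 58.326 g/mol = 5.195 mol.
From the equation the Mg(OH)2:MgO mole ratio is 1:1, so n(MgO) = 5.195 × 1/1 = 5.195 mol.
Mass of MgO = 5.195 mol × 40.31 g/mol = 209.4 g.
This is the theoretical yield. Percent yield = 151 g / 209.4 g × 100% = 72.11%.

72.1 %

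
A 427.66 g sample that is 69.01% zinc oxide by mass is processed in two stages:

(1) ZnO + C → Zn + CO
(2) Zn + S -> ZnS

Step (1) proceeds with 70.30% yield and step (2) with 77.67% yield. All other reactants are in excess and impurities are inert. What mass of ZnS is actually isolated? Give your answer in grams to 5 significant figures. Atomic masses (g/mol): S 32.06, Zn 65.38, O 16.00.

Pure ZnO = 427.66 × 0.6901 = 295.128 g.
M(ZnO) = 65.38 + 16.00 = 81.38 g/mol.
M(ZnS) = 65.38 + 32.06 = 97.44 g/mol.
n(ZnO) = 295.128 / 81.38 = 3.62654 mol.
Step 1 (ZnO:Zn = 1:1): theoretical n(Zn) = 3.62654 mol; at 70.30% yield, n(Zn) = 2.54946 mol.
Step 2 (Zn:ZnS = 1:1): theoretical n(ZnS) = 2.54946 mol, so theoretical mass = 2.54946 × 97.44 = 248.419 g.
At 77.67% yield, actual mass of ZnS = 248.419 × 0.7767 = 192.947 g.

192.95 g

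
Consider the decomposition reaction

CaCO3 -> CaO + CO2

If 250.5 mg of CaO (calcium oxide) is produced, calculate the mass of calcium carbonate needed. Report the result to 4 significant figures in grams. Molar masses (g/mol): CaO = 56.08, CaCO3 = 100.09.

0.4471 g

Convert: 250.5 mg = 0.25050 g.
n(CaO) = 0.25050 g / 56.08 g/mol = 0.0044668 mol.
From the equation the CaO:CaCO3 mole ratio is 1:1, so n(CaCO3) = 0.0044668 × 1/1 = 0.0044668 mol.
Mass of CaCO3 = 0.0044668 mol × 100.09 g/mol = 0.44709 g.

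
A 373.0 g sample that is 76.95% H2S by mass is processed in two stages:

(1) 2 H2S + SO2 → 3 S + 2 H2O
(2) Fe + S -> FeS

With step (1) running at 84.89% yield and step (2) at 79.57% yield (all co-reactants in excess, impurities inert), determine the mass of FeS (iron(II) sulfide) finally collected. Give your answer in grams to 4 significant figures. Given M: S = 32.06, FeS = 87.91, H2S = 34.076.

Pure H2S = 373.0 × 0.7695 = 287.02 g.
n(H2S) = 287.02 / 34.076 = 8.4230 mol.
Step 1 (H2S:S = 2:3): theoretical n(S) = 12.635 mol; at 84.89% yield, n(S) = 10.725 mol.
Step 2 (S:FeS = 1:1): theoretical n(FeS) = 10.725 mol, so theoretical mass = 10.725 × 87.91 = 942.88 g.
At 79.57% yield, actual mass of FeS = 942.88 × 0.7957 = 750.25 g.

750.2 g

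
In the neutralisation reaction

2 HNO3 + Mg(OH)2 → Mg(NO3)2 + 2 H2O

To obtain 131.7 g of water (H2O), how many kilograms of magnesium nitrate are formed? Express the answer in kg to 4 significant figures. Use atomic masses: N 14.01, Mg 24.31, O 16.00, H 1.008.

0.5422 kg

M(H2O) = 2(1.008) + 16.00 = 18.016 g/mol.
M(Mg(NO3)2) = 24.31 + 2(14.01) + 6(16.00) = 148.33 g/mol.
n(H2O) = 131.70 g / 18.016 g/mol = 7.3102 mol.
From the equation the H2O:Mg(NO3)2 mole ratio is 2:1, so n(Mg(NO3)2) = 7.3102 × 1/2 = 3.6551 mol.
Mass of Mg(NO3)2 = 3.6551 mol × 148.33 g/mol = 542.16 g.
Converting to kg: 542.16 g = 0.5422 kg.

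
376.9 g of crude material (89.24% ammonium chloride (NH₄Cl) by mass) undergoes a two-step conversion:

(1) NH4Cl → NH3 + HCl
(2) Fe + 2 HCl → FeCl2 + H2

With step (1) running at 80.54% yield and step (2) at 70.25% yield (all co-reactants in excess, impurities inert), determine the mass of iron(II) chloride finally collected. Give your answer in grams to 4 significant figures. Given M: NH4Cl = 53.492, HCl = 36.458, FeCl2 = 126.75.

225.5 g

Pure NH4Cl = 376.9 × 0.8924 = 336.35 g.
n(NH4Cl) = 336.35 / 53.492 = 6.2878 mol.
Step 1 (NH4Cl:HCl = 1:1): theoretical n(HCl) = 6.2878 mol; at 80.54% yield, n(HCl) = 5.0642 mol.
Step 2 (HCl:FeCl2 = 2:1): theoretical n(FeCl2) = 2.5321 mol, so theoretical mass = 2.5321 × 126.75 = 320.94 g.
At 70.25% yield, actual mass of FeCl2 = 320.94 × 0.7025 = 225.46 g.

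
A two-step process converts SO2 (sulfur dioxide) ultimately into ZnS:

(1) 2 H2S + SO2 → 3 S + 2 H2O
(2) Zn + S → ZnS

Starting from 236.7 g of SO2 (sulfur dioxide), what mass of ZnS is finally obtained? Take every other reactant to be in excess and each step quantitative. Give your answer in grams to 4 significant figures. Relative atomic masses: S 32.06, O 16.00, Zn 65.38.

1080 g

M(SO2) = 32.06 + 2(16.00) = 64.06 g/mol.
M(ZnS) = 65.38 + 32.06 = 97.44 g/mol.
n(SO2) = 236.70 / 64.06 = 3.6950 mol.
Step 1 gives a 1:3 ratio of SO2 to S, so n(S) = 11.085 mol.
In step 2 the S:ZnS ratio is 1:1, so n(ZnS) = 11.085 mol.
Mass of ZnS = 11.085 × 97.44 = 1080.1 g.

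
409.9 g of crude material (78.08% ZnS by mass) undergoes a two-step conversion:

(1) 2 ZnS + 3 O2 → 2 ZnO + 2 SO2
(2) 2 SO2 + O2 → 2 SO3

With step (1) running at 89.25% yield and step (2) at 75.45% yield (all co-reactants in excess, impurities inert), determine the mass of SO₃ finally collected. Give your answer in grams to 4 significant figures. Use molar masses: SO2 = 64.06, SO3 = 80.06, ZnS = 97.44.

Pure ZnS = 409.9 × 0.7808 = 320.05 g.
n(ZnS) = 320.05 / 97.44 = 3.2846 mol.
Step 1 (ZnS:SO2 = 2:2): theoretical n(SO2) = 3.2846 mol; at 89.25% yield, n(SO2) = 2.9315 mol.
Step 2 (SO2:SO3 = 2:2): theoretical n(SO3) = 2.9315 mol, so theoretical mass = 2.9315 × 80.06 = 234.70 g.
At 75.45% yield, actual mass of SO3 = 234.70 × 0.7545 = 177.08 g.

177.1 g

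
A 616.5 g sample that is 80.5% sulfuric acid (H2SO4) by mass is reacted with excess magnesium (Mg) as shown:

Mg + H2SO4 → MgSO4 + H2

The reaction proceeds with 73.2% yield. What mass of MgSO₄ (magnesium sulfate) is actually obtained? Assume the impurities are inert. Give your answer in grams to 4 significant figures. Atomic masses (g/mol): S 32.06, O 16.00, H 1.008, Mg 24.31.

Pure H2SO4 available = 616.5 g × 0.805 = 496.28 g.
M(H2SO4) = 2(1.008) + 32.06 + 4(16.00) = 98.076 g/mol.
M(MgSO4) = 24.31 + 32.06 + 4(16.00) = 120.37 g/mol.
n(H2SO4) = 496.28 g / 98.076 g/mol = 5.0602 mol.
From the equation the H2SO4:MgSO4 mole ratio is 1:1, so n(MgSO4) = 5.0602 × 1/1 = 5.0602 mol.
Mass of MgSO4 = 5.0602 mol × 120.37 g/mol = 609.09 g.
Actual mass collected = 609.09 g × 0.732 = 445.86 g.

445.9 g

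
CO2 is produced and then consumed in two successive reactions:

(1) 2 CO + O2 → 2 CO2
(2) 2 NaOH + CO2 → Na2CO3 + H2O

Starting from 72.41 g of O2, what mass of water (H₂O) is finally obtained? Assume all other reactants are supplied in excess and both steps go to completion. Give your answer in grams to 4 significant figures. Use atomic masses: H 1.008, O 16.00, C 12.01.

M(O2) = 2(16.00) = 32.00 g/mol.
M(H2O) = 2(1.008) + 16.00 = 18.016 g/mol.
n(O2) = 72.410 / 32.00 = 2.2628 mol.
Step 1 gives a 1:2 ratio of O2 to CO2, so n(CO2) = 4.5256 mol.
In step 2 the CO2:H2O ratio is 1:1, so n(H2O) = 4.5256 mol.
Mass of H2O = 4.5256 × 18.016 = 81.534 g.

81.53 g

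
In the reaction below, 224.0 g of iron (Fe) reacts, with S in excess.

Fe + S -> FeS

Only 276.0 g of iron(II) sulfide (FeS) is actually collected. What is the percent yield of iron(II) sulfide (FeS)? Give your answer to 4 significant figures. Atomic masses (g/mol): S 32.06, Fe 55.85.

M(Fe) = 55.85 g/mol.
M(FeS) = 55.85 + 32.06 = 87.91 g/mol.
n(Fe) = 224.00 g / 55.85 g/mol = 4.0107 mol.
From the equation the Fe:FeS mole ratio is 1:1, so n(FeS) = 4.0107 × 1/1 = 4.0107 mol.
Mass of FeS = 4.0107 mol × 87.91 g/mol = 352.58 g.
This is the theoretical yield. Percent yield = 276.0 g / 352.58 g × 100% = 78.279%.

78.28 %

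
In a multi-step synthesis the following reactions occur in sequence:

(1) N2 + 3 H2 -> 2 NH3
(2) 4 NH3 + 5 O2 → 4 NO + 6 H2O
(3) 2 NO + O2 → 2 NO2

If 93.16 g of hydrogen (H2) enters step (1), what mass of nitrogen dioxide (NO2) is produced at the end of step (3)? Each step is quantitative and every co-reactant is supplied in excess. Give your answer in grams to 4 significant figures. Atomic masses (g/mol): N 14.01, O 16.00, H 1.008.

M(H2) = 2(1.008) = 2.016 g/mol.
M(NO2) = 14.01 + 2(16.00) = 46.01 g/mol.
n(H2) = 93.16 / 2.016 = 46.210 mol.
Reaction (1): H2→NH3 ratio 3:2 ⇒ n(NH3) = 30.807 mol.
Reaction (2): NH3→NO ratio 4:4 ⇒ n(NO) = 30.807 mol.
Reaction (3): NO→NO2 ratio 2:2 ⇒ n(NO2) = 30.807 mol.
Mass of NO2 = 30.807 × 46.01 = 1417.4 g.

1417 g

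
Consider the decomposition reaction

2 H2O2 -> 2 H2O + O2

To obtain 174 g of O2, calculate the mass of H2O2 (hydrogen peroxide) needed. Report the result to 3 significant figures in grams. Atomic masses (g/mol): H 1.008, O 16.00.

370 g

M(O2) = 2(16.00) = 32.00 g/mol.
M(H2O2) = 2(1.008) + 2(16.00) = 34.016 g/mol.
n(O2) = 174.0 g / 32.00 g/mol = 5.438 mol.
From the equation the O2:H2O2 mole ratio is 1:2, so n(H2O2) = 5.438 × 2/1 = 10.88 mol.
Mass of H2O2 = 10.88 mol × 34.016 g/mol = 369.9 g.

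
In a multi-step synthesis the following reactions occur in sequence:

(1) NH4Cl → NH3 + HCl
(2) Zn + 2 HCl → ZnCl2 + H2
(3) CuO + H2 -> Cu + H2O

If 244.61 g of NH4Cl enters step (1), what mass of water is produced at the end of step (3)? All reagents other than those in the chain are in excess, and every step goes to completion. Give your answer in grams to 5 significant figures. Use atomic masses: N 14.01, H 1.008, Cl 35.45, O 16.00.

M(NH4Cl) = 14.01 + 4(1.008) + 35.45 = 53.492 g/mol.
M(H2O) = 2(1.008) + 16.00 = 18.016 g/mol.
n(NH4Cl) = 244.61 / 53.492 = 4.57283 mol.
Reaction (1): NH4Cl→HCl ratio 1:1 ⇒ n(HCl) = 4.57283 mol.
Reaction (2): HCl→H2 ratio 2:1 ⇒ n(H2) = 2.28642 mol.
Reaction (3): H2→H2O ratio 1:1 ⇒ n(H2O) = 2.28642 mol.
Mass of H2O = 2.28642 × 18.016 = 41.1921 g.

41.192 g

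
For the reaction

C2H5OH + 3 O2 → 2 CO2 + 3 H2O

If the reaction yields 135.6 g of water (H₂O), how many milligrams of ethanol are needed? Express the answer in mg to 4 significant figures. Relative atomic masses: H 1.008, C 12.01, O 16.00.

115600 mg

M(H2O) = 2(1.008) + 16.00 = 18.016 g/mol.
M(C2H5OH) = 2(12.01) + 6(1.008) + 16.00 = 46.068 g/mol.
n(H2O) = 135.60 g / 18.016 g/mol = 7.5266 mol.
From the equation the H2O:C2H5OH mole ratio is 3:1, so n(C2H5OH) = 7.5266 × 1/3 = 2.5089 mol.
Mass of C2H5OH = 2.5089 mol × 46.068 g/mol = 115.58 g.
Converting to mg: 115.58 g = 115600 mg.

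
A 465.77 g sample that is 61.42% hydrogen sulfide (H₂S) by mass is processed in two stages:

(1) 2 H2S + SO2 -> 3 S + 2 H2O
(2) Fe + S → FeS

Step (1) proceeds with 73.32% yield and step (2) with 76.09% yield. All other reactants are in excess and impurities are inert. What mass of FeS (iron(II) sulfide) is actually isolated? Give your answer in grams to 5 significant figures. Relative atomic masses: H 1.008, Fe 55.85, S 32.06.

617.61 g

Pure H2S = 465.77 × 0.6142 = 286.076 g.
M(H2S) = 2(1.008) + 32.06 = 34.076 g/mol.
M(FeS) = 55.85 + 32.06 = 87.91 g/mol.
n(H2S) = 286.076 / 34.076 = 8.39523 mol.
Step 1 (H2S:S = 2:3): theoretical n(S) = 12.5928 mol; at 73.32% yield, n(S) = 9.23308 mol.
Step 2 (S:FeS = 1:1): theoretical n(FeS) = 9.23308 mol, so theoretical mass = 9.23308 × 87.91 = 811.680 g.
At 76.09% yield, actual mass of FeS = 811.680 × 0.7609 = 617.607 g.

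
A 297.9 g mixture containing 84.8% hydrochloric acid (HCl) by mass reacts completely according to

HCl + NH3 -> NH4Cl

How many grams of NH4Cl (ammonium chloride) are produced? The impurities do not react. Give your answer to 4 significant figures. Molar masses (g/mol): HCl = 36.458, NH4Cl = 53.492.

370.6 g

Mass of pure HCl = 297.9 g × 0.848 = 252.62 g.
n(HCl) = 252.62 g / 36.458 g/mol = 6.9290 mol.
From the equation the HCl:NH4Cl mole ratio is 1:1, so n(NH4Cl) = 6.9290 × 1/1 = 6.9290 mol.
Mass of NH4Cl = 6.9290 mol × 53.492 g/mol = 370.65 g.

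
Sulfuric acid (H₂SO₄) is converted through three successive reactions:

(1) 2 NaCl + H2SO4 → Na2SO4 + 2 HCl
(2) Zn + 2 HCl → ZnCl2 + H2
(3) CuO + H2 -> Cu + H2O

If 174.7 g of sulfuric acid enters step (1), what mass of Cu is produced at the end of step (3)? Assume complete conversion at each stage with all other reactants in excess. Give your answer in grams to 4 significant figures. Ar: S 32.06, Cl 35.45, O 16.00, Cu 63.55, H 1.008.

113.2 g

M(H2SO4) = 2(1.008) + 32.06 + 4(16.00) = 98.076 g/mol.
M(Cu) = 63.55 g/mol.
n(H2SO4) = 174.7 / 98.076 = 1.7813 mol.
Reaction (1): H2SO4→HCl ratio 1:2 ⇒ n(HCl) = 3.5625 mol.
Reaction (2): HCl→H2 ratio 2:1 ⇒ n(H2) = 1.7813 mol.
Reaction (3): H2→Cu ratio 1:1 ⇒ n(Cu) = 1.7813 mol.
Mass of Cu = 1.7813 × 63.55 = 113.20 g.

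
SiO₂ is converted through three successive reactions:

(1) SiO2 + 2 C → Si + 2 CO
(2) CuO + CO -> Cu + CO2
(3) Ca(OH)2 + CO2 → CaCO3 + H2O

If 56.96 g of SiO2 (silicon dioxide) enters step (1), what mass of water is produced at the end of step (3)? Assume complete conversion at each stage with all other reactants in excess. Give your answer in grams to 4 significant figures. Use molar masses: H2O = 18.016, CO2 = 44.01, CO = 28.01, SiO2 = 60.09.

34.16 g

n(SiO2) = 56.96 / 60.09 = 0.94791 mol.
Reaction (1): SiO2→CO ratio 1:2 ⇒ n(CO) = 1.8958 mol.
Reaction (2): CO→CO2 ratio 1:1 ⇒ n(CO2) = 1.8958 mol.
Reaction (3): CO2→H2O ratio 1:1 ⇒ n(H2O) = 1.8958 mol.
Mass of H2O = 1.8958 × 18.016 = 34.155 g.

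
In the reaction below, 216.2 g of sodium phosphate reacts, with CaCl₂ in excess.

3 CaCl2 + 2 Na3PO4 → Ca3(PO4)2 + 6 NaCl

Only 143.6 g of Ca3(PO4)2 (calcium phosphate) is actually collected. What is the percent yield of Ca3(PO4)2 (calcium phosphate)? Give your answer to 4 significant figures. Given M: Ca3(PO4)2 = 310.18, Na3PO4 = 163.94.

n(Na3PO4) = 216.20 g / 163.94 g/mol = 1.3188 mol.
From the equation the Na3PO4:Ca3(PO4)2 mole ratio is 2:1, so n(Ca3(PO4)2) = 1.3188 × 1/2 = 0.65939 mol.
Mass of Ca3(PO4)2 = 0.65939 mol × 310.18 g/mol = 204.53 g.
This is the theoretical yield. Percent yield = 143.6 g / 204.53 g × 100% = 70.210%.

70.21 %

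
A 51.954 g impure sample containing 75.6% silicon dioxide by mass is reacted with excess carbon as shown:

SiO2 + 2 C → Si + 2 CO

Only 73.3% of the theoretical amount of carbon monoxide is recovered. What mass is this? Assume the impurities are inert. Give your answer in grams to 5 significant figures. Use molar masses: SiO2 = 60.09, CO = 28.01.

Pure SiO2 available = 51.954 g × 0.756 = 39.2772 g.
n(SiO2) = 39.2772 g / 60.09 g/mol = 0.653640 mol.
From the equation the SiO2:CO mole ratio is 1:2, so n(CO) = 0.653640 × 2/1 = 1.30728 mol.
Mass of CO = 1.30728 mol × 28.01 g/mol = 36.6169 g.
Actual mass collected = 36.6169 g × 0.733 = 26.8402 g.

26.840 g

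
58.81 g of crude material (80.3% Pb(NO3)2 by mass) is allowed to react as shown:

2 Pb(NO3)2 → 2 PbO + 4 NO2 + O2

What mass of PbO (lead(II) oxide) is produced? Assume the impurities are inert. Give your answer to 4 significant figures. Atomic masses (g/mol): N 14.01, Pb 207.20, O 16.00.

31.82 g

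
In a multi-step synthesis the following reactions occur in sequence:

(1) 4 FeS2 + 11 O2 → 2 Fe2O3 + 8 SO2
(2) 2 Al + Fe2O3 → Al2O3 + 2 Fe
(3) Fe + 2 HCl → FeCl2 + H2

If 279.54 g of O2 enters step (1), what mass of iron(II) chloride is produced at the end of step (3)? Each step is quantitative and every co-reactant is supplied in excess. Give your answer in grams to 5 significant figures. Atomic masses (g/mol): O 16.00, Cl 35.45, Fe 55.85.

402.63 g

M(O2) = 2(16.00) = 32.00 g/mol.
M(FeCl2) = 55.85 + 2(35.45) = 126.75 g/mol.
n(O2) = 279.54 / 32.00 = 8.73563 mol.
Reaction (1): O2→Fe2O3 ratio 11:2 ⇒ n(Fe2O3) = 1.58830 mol.
Reaction (2): Fe2O3→Fe ratio 1:2 ⇒ n(Fe) = 3.17659 mol.
Reaction (3): Fe→FeCl2 ratio 1:1 ⇒ n(FeCl2) = 3.17659 mol.
Mass of FeCl2 = 3.17659 × 126.75 = 402.633 g.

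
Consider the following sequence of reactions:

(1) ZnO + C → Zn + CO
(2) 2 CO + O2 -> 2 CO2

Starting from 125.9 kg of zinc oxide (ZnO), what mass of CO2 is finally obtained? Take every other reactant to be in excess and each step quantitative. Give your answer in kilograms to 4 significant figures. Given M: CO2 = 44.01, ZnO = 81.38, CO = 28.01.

68.09 kg

125.9 kg = 125900 g.
n(ZnO) = 125900 / 81.38 = 1547.1 mol.
Step 1 gives a 1:1 ratio of ZnO to CO, so n(CO) = 1547.1 mol.
In step 2 the CO:CO2 ratio is 2:2, so n(CO2) = 1547.1 mol.
Mass of CO2 = 1547.1 × 44.01 = 68086 g = 68.09 kg.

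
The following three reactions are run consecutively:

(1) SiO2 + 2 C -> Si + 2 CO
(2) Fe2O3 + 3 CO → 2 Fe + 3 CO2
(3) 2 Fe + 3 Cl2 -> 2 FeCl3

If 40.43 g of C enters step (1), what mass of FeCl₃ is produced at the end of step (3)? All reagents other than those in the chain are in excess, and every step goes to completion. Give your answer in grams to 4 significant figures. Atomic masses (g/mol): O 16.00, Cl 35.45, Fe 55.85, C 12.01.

M(C) = 12.01 g/mol.
M(FeCl3) = 55.85 + 3(35.45) = 162.20 g/mol.
n(C) = 40.43 / 12.01 = 3.3664 mol.
Reaction (1): C→CO ratio 2:2 ⇒ n(CO) = 3.3664 mol.
Reaction (2): CO→Fe ratio 3:2 ⇒ n(Fe) = 2.2442 mol.
Reaction (3): Fe→FeCl3 ratio 2:2 ⇒ n(FeCl3) = 2.2442 mol.
Mass of FeCl3 = 2.2442 × 162.20 = 364.02 g.

364.0 g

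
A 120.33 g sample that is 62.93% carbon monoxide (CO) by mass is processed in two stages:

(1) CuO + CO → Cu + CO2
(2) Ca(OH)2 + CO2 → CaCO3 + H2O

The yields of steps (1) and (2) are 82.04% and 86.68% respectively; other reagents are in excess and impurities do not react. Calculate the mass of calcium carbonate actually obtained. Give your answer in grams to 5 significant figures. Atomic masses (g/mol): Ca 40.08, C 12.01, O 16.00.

192.42 g

Pure CO = 120.33 × 0.6293 = 75.7237 g.
M(CO) = 12.01 + 16.00 = 28.01 g/mol.
M(CaCO3) = 40.08 + 12.01 + 3(16.00) = 100.09 g/mol.
n(CO) = 75.7237 / 28.01 = 2.70345 mol.
Step 1 (CO:CO2 = 1:1): theoretical n(CO2) = 2.70345 mol; at 82.04% yield, n(CO2) = 2.21791 mol.
Step 2 (CO2:CaCO3 = 1:1): theoretical n(CaCO3) = 2.21791 mol, so theoretical mass = 2.21791 × 100.09 = 221.991 g.
At 86.68% yield, actual mass of CaCO3 = 221.991 × 0.8668 = 192.422 g.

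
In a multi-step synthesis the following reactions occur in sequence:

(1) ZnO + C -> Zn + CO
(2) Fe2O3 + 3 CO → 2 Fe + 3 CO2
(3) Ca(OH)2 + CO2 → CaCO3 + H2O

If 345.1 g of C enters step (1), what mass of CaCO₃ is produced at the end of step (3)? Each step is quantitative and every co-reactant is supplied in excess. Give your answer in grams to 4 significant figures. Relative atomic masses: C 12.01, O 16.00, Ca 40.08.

M(C) = 12.01 g/mol.
M(CaCO3) = 40.08 + 12.01 + 3(16.00) = 100.09 g/mol.
n(C) = 345.1 / 12.01 = 28.734 mol.
Reaction (1): C→CO ratio 1:1 ⇒ n(CO) = 28.734 mol.
Reaction (2): CO→CO2 ratio 3:3 ⇒ n(CO2) = 28.734 mol.
Reaction (3): CO2→CaCO3 ratio 1:1 ⇒ n(CaCO3) = 28.734 mol.
Mass of CaCO3 = 28.734 × 100.09 = 2876.0 g.

2876 g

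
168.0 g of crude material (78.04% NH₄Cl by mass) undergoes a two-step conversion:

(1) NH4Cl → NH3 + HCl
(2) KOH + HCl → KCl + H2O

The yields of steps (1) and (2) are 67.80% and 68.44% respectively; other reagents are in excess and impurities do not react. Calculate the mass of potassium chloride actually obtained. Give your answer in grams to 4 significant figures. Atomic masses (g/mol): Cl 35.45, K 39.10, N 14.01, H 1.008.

Pure NH4Cl = 168.0 × 0.7804 = 131.11 g.
M(NH4Cl) = 14.01 + 4(1.008) + 35.45 = 53.492 g/mol.
M(KCl) = 39.10 + 35.45 = 74.55 g/mol.
n(NH4Cl) = 131.11 / 53.492 = 2.4510 mol.
Step 1 (NH4Cl:HCl = 1:1): theoretical n(HCl) = 2.4510 mol; at 67.80% yield, n(HCl) = 1.6618 mol.
Step 2 (HCl:KCl = 1:1): theoretical n(KCl) = 1.6618 mol, so theoretical mass = 1.6618 × 74.55 = 123.88 g.
At 68.44% yield, actual mass of KCl = 123.88 × 0.6844 = 84.786 g.

84.79 g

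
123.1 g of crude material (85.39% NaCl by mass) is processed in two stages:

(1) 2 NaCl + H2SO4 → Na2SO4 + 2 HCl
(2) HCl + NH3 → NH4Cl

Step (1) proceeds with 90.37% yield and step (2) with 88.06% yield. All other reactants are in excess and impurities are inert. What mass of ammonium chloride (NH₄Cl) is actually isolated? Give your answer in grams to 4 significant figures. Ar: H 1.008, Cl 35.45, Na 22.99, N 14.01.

76.57 g

Pure NaCl = 123.1 × 0.8539 = 105.12 g.
M(NaCl) = 22.99 + 35.45 = 58.44 g/mol.
M(NH4Cl) = 14.01 + 4(1.008) + 35.45 = 53.492 g/mol.
n(NaCl) = 105.12 / 58.44 = 1.7987 mol.
Step 1 (NaCl:HCl = 2:2): theoretical n(HCl) = 1.7987 mol; at 90.37% yield, n(HCl) = 1.6255 mol.
Step 2 (HCl:NH4Cl = 1:1): theoretical n(NH4Cl) = 1.6255 mol, so theoretical mass = 1.6255 × 53.492 = 86.950 g.
At 88.06% yield, actual mass of NH4Cl = 86.950 × 0.8806 = 76.568 g.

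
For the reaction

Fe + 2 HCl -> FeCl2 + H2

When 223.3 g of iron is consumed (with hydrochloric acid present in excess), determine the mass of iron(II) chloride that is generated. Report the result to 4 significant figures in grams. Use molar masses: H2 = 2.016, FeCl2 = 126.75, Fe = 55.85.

n(Fe) = 223.30 g / 55.85 g/mol = 3.9982 mol.
From the equation the Fe:FeCl2 mole ratio is 1:1, so n(FeCl2) = 3.9982 × 1/1 = 3.9982 mol.
Mass of FeCl2 = 3.9982 mol × 126.75 g/mol = 506.77 g.

506.8 g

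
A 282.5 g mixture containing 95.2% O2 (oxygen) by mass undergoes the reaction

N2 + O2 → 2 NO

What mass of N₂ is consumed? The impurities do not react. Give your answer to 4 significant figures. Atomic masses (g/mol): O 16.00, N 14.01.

235.5 g

Mass of pure O2 = 282.5 g × 0.952 = 268.94 g.
M(O2) = 2(16.00) = 32.00 g/mol.
M(N2) = 2(14.01) = 28.02 g/mol.
n(O2) = 268.94 g / 32.00 g/mol = 8.4044 mol.
From the equation the O2:N2 mole ratio is 1:1, so n(N2) = 8.4044 × 1/1 = 8.4044 mol.
Mass of N2 = 8.4044 mol × 28.02 g/mol = 235.49 g.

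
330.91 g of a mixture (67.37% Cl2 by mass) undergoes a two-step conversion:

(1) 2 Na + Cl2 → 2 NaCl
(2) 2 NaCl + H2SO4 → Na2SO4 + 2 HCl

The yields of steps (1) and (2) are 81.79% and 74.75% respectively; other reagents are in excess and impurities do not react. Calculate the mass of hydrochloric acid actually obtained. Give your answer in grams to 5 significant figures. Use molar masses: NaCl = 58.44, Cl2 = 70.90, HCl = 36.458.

140.17 g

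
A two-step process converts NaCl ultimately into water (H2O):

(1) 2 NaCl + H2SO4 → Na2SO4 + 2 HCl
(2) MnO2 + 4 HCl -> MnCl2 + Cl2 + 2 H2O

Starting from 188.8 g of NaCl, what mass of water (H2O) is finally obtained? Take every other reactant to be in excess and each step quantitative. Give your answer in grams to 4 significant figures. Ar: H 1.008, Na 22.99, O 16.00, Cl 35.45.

29.10 g

M(NaCl) = 22.99 + 35.45 = 58.44 g/mol.
M(H2O) = 2(1.008) + 16.00 = 18.016 g/mol.
n(NaCl) = 188.80 / 58.44 = 3.2307 mol.
Step 1 gives a 2:2 ratio of NaCl to HCl, so n(HCl) = 3.2307 mol.
In step 2 the HCl:H2O ratio is 4:2, so n(H2O) = 1.6153 mol.
Mass of H2O = 1.6153 × 18.016 = 29.102 g.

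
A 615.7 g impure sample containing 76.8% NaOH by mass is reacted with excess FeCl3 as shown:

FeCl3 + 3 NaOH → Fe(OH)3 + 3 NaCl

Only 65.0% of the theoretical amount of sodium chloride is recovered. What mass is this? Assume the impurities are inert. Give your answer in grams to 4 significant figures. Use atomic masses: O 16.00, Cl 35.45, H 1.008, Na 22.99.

449.1 g

Pure NaOH available = 615.7 g × 0.768 = 472.86 g.
M(NaOH) = 22.99 + 16.00 + 1.008 = 39.998 g/mol.
M(NaCl) = 22.99 + 35.45 = 58.44 g/mol.
n(NaOH) = 472.86 g / 39.998 g/mol = 11.822 mol.
From the equation the NaOH:NaCl mole ratio is 3:3, so n(NaCl) = 11.822 × 3/3 = 11.822 mol.
Mass of NaCl = 11.822 mol × 58.44 g/mol = 690.88 g.
Actual mass collected = 690.88 g × 0.650 = 449.07 g.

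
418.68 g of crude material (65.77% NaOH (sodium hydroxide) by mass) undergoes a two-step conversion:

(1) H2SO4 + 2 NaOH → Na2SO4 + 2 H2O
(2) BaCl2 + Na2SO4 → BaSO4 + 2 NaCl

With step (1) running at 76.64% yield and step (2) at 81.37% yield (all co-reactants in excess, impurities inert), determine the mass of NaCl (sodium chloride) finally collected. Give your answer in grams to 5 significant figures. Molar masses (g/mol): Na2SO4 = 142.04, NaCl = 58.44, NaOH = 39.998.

Pure NaOH = 418.68 × 0.6577 = 275.366 g.
n(NaOH) = 275.366 / 39.998 = 6.88449 mol.
Step 1 (NaOH:Na2SO4 = 2:1): theoretical n(Na2SO4) = 3.44225 mol; at 76.64% yield, n(Na2SO4) = 2.63814 mol.
Step 2 (Na2SO4:NaCl = 1:2): theoretical n(NaCl) = 5.27627 mol, so theoretical mass = 5.27627 × 58.44 = 308.345 g.
At 81.37% yield, actual mass of NaCl = 308.345 × 0.8137 = 250.901 g.

250.90 g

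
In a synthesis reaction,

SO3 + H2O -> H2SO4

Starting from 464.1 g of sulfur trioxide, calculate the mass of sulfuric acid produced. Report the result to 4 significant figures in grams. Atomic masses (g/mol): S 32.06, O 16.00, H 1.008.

M(SO3) = 32.06 + 3(16.00) = 80.06 g/mol.
M(H2SO4) = 2(1.008) + 32.06 + 4(16.00) = 98.076 g/mol.
n(SO3) = 464.10 g / 80.06 g/mol = 5.7969 mol.
From the equation the SO3:H2SO4 mole ratio is 1:1, so n(H2SO4) = 5.7969 × 1/1 = 5.7969 mol.
Mass of H2SO4 = 5.7969 mol × 98.076 g/mol = 568.54 g.

568.5 g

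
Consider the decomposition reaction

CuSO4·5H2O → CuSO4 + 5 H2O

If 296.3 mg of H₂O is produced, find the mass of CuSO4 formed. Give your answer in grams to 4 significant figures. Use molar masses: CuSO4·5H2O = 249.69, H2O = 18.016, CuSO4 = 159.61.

0.5250 g

Convert: 296.3 mg = 0.29630 g.
n(H2O) = 0.29630 g / 18.016 g/mol = 0.016446 mol.
From the equation the H2O:CuSO4 mole ratio is 5:1, so n(CuSO4) = 0.016446 × 1/5 = 0.0032893 mol.
Mass of CuSO4 = 0.0032893 mol × 159.61 g/mol = 0.52500 g.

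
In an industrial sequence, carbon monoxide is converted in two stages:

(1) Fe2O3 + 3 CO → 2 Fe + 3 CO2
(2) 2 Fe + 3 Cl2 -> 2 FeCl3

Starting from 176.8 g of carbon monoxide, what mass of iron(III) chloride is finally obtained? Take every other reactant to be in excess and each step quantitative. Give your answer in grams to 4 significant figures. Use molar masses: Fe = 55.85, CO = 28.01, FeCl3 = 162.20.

n(CO) = 176.80 / 28.01 = 6.3120 mol.
Step 1 gives a 3:2 ratio of CO to Fe, so n(Fe) = 4.2080 mol.
In step 2 the Fe:FeCl3 ratio is 2:2, so n(FeCl3) = 4.2080 mol.
Mass of FeCl3 = 4.2080 × 162.20 = 682.54 g.

682.5 g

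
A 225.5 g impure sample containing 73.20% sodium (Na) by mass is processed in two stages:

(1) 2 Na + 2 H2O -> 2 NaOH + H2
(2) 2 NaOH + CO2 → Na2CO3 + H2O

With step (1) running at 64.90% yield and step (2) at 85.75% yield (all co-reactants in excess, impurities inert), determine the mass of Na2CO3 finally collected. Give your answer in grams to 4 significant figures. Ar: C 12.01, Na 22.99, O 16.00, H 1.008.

Pure Na = 225.5 × 0.7320 = 165.07 g.
M(Na) = 22.99 g/mol.
M(Na2CO3) = 2(22.99) + 12.01 + 3(16.00) = 105.99 g/mol.
n(Na) = 165.07 / 22.99 = 7.1799 mol.
Step 1 (Na:NaOH = 2:2): theoretical n(NaOH) = 7.1799 mol; at 64.90% yield, n(NaOH) = 4.6598 mol.
Step 2 (NaOH:Na2CO3 = 2:1): theoretical n(Na2CO3) = 2.3299 mol, so theoretical mass = 2.3299 × 105.99 = 246.94 g.
At 85.75% yield, actual mass of Na2CO3 = 246.94 × 0.8575 = 211.75 g.

211.8 g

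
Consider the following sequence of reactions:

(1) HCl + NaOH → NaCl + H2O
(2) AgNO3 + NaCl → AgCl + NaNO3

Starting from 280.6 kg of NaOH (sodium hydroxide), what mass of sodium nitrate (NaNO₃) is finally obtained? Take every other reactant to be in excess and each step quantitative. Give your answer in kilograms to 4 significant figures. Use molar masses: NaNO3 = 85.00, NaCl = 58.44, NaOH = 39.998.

280.6 kg = 280600 g.
n(NaOH) = 280600 / 39.998 = 7015.4 mol.
Step 1 gives a 1:1 ratio of NaOH to NaCl, so n(NaCl) = 7015.4 mol.
In step 2 the NaCl:NaNO3 ratio is 1:1, so n(NaNO3) = 7015.4 mol.
Mass of NaNO3 = 7015.4 × 85.00 = 596300 g = 596.3 kg.

596.3 kg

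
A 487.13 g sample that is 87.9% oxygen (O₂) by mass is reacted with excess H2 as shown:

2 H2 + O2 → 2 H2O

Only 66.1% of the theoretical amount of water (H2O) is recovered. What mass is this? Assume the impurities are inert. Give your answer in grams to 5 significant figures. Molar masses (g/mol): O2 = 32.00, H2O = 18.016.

Pure O2 available = 487.13 g × 0.879 = 428.187 g.
n(O2) = 428.187 g / 32.00 g/mol = 13.3809 mol.
From the equation the O2:H2O mole ratio is 1:2, so n(H2O) = 13.3809 × 2/1 = 26.7617 mol.
Mass of H2O = 26.7617 mol × 18.016 g/mol = 482.139 g.
Actual mass collected = 482.139 g × 0.661 = 318.694 g.

318.69 g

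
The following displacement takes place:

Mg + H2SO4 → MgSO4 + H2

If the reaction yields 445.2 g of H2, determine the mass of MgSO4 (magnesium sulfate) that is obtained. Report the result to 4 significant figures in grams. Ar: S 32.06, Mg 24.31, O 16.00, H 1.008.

M(H2) = 2(1.008) = 2.016 g/mol.
M(MgSO4) = 24.31 + 32.06 + 4(16.00) = 120.37 g/mol.
n(H2) = 445.20 g / 2.016 g/mol = 220.83 mol.
From the equation the H2:MgSO4 mole ratio is 1:1, so n(MgSO4) = 220.83 × 1/1 = 220.83 mol.
Mass of MgSO4 = 220.83 mol × 120.37 g/mol = 26582 g.

26580 g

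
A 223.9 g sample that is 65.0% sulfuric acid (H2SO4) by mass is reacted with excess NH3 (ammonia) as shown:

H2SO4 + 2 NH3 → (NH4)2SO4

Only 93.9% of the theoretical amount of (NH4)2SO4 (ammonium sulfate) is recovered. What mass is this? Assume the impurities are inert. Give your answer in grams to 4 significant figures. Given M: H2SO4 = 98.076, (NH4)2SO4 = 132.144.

Pure H2SO4 available = 223.9 g × 0.650 = 145.53 g.
n(H2SO4) = 145.53 g / 98.076 g/mol = 1.4839 mol.
From the equation the H2SO4:(NH4)2SO4 mole ratio is 1:1, so n((NH4)2SO4) = 1.4839 × 1/1 = 1.4839 mol.
Mass of (NH4)2SO4 = 1.4839 mol × 132.144 g/mol = 196.09 g.
Actual mass collected = 196.09 g × 0.939 = 184.13 g.

184.1 g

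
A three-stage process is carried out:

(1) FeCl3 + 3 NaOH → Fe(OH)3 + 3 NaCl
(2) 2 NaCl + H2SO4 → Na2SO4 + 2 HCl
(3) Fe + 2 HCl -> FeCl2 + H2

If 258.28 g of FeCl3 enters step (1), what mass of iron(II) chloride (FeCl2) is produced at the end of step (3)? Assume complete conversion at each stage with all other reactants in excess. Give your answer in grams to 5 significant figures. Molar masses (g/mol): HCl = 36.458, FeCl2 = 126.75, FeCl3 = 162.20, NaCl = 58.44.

n(FeCl3) = 258.28 / 162.20 = 1.59236 mol.
Reaction (1): FeCl3→NaCl ratio 1:3 ⇒ n(NaCl) = 4.77707 mol.
Reaction (2): NaCl→HCl ratio 2:2 ⇒ n(HCl) = 4.77707 mol.
Reaction (3): HCl→FeCl2 ratio 2:1 ⇒ n(FeCl2) = 2.38853 mol.
Mass of FeCl2 = 2.38853 × 126.75 = 302.747 g.

302.75 g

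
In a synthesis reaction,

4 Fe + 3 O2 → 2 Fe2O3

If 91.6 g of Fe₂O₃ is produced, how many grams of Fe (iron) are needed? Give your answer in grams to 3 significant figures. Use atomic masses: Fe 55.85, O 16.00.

M(Fe2O3) = 2(55.85) + 3(16.00) = 159.70 g/mol.
M(Fe) = 55.85 g/mol.
n(Fe2O3) = 91.60 g / 159.70 g/mol = 0.5736 mol.
From the equation the Fe2O3:Fe mole ratio is 2:4, so n(Fe) = 0.5736 × 4/2 = 1.147 mol.
Mass of Fe = 1.147 mol × 55.85 g/mol = 64.07 g.

64.1 g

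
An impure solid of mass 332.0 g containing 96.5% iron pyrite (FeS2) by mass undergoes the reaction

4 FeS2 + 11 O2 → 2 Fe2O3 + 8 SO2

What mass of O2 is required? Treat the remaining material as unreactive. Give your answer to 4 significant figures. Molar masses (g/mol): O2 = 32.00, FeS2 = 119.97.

235.0 g

Mass of pure FeS2 = 332.0 g × 0.965 = 320.38 g.
n(FeS2) = 320.38 g / 119.97 g/mol = 2.6705 mol.
From the equation the FeS2:O2 mole ratio is 4:11, so n(O2) = 2.6705 × 11/4 = 7.3439 mol.
Mass of O2 = 7.3439 mol × 32.00 g/mol = 235.00 g.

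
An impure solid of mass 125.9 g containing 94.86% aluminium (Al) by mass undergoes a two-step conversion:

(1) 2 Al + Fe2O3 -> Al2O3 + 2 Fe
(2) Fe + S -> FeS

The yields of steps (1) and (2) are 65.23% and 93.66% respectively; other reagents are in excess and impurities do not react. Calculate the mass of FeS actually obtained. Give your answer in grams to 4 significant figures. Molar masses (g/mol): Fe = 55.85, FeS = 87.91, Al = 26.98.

237.7 g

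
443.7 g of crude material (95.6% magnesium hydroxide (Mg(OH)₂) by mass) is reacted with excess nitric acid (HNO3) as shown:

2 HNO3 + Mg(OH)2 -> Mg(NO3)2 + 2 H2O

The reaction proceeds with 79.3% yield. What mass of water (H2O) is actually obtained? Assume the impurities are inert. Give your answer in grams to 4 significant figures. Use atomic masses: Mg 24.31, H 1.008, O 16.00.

207.8 g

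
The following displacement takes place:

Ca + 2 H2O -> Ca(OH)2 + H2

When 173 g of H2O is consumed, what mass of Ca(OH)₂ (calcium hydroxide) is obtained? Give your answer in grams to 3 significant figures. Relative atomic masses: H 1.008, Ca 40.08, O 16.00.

356 g

M(H2O) = 2(1.008) + 16.00 = 18.016 g/mol.
M(Ca(OH)2) = 40.08 + 2(16.00) + 2(1.008) = 74.096 g/mol.
n(H2O) = 173.0 g / 18.016 g/mol = 9.603 mol.
From the equation the H2O:Ca(OH)2 mole ratio is 2:1, so n(Ca(OH)2) = 9.603 × 1/2 = 4.801 mol.
Mass of Ca(OH)2 = 4.801 mol × 74.096 g/mol = 355.8 g.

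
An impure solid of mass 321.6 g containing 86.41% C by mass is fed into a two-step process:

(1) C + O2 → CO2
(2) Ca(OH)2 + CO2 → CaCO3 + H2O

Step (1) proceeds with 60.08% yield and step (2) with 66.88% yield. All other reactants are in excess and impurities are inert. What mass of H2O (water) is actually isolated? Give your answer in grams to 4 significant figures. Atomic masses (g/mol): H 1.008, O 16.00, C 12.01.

167.5 g

Pure C = 321.6 × 0.8641 = 277.89 g.
M(C) = 12.01 g/mol.
M(H2O) = 2(1.008) + 16.00 = 18.016 g/mol.
n(C) = 277.89 / 12.01 = 23.139 mol.
Step 1 (C:CO2 = 1:1): theoretical n(CO2) = 23.139 mol; at 60.08% yield, n(CO2) = 13.902 mol.
Step 2 (CO2:H2O = 1:1): theoretical n(H2O) = 13.902 mol, so theoretical mass = 13.902 × 18.016 = 250.45 g.
At 66.88% yield, actual mass of H2O = 250.45 × 0.6688 = 167.50 g.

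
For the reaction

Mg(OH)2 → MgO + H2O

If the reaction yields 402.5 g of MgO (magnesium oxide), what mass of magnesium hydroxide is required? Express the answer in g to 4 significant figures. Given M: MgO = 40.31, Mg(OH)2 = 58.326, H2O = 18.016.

n(MgO) = 402.50 g / 40.31 g/mol = 9.9851 mol.
From the equation the MgO:Mg(OH)2 mole ratio is 1:1, so n(Mg(OH)2) = 9.9851 × 1/1 = 9.9851 mol.
Mass of Mg(OH)2 = 9.9851 mol × 58.326 g/mol = 582.39 g.

582.4 g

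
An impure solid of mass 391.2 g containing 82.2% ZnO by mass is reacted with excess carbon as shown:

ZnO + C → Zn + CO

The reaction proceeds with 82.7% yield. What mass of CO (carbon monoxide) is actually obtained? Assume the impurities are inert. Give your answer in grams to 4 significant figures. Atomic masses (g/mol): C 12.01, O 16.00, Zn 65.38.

Pure ZnO available = 391.2 g × 0.822 = 321.57 g.
M(ZnO) = 65.38 + 16.00 = 81.38 g/mol.
M(CO) = 12.01 + 16.00 = 28.01 g/mol.
n(ZnO) = 321.57 g / 81.38 g/mol = 3.9514 mol.
From the equation the ZnO:CO mole ratio is 1:1, so n(CO) = 3.9514 × 1/1 = 3.9514 mol.
Mass of CO = 3.9514 mol × 28.01 g/mol = 110.68 g.
Actual mass collected = 110.68 g × 0.827 = 91.532 g.

91.53 g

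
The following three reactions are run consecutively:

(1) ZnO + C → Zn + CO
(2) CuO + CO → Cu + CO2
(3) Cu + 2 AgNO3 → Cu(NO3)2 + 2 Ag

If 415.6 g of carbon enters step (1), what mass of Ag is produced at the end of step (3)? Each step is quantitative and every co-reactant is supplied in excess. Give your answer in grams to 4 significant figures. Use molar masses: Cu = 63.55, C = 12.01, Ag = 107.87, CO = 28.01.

n(C) = 415.6 / 12.01 = 34.604 mol.
Reaction (1): C→CO ratio 1:1 ⇒ n(CO) = 34.604 mol.
Reaction (2): CO→Cu ratio 1:1 ⇒ n(Cu) = 34.604 mol.
Reaction (3): Cu→Ag ratio 1:2 ⇒ n(Ag) = 69.209 mol.
Mass of Ag = 69.209 × 107.87 = 7465.6 g.

7466 g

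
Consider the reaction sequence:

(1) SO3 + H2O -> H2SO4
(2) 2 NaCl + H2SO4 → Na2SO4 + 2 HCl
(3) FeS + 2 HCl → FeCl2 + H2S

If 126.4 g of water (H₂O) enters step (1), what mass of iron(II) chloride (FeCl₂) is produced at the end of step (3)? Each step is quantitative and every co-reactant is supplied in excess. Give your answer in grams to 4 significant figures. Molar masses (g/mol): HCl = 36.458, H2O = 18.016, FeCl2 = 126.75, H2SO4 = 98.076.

889.3 g

n(H2O) = 126.4 / 18.016 = 7.0160 mol.
Reaction (1): H2O→H2SO4 ratio 1:1 ⇒ n(H2SO4) = 7.0160 mol.
Reaction (2): H2SO4→HCl ratio 1:2 ⇒ n(HCl) = 14.032 mol.
Reaction (3): HCl→FeCl2 ratio 2:1 ⇒ n(FeCl2) = 7.0160 mol.
Mass of FeCl2 = 7.0160 × 126.75 = 889.28 g.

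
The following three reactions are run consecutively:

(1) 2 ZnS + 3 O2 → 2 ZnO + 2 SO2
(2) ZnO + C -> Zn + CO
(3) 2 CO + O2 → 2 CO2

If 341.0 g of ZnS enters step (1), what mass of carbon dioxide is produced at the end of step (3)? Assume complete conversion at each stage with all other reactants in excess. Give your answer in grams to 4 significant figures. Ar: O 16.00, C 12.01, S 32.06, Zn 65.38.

154.0 g

M(ZnS) = 65.38 + 32.06 = 97.44 g/mol.
M(CO2) = 12.01 + 2(16.00) = 44.01 g/mol.
n(ZnS) = 341.0 / 97.44 = 3.4996 mol.
Reaction (1): ZnS→ZnO ratio 2:2 ⇒ n(ZnO) = 3.4996 mol.
Reaction (2): ZnO→CO ratio 1:1 ⇒ n(CO) = 3.4996 mol.
Reaction (3): CO→CO2 ratio 2:2 ⇒ n(CO2) = 3.4996 mol.
Mass of CO2 = 3.4996 × 44.01 = 154.02 g.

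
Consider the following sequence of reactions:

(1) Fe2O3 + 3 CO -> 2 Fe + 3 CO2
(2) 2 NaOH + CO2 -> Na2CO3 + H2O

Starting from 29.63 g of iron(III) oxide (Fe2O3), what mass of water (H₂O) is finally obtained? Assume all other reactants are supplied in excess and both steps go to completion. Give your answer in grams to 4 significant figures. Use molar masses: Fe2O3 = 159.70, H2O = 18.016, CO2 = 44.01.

10.03 g

n(Fe2O3) = 29.630 / 159.70 = 0.18554 mol.
Step 1 gives a 1:3 ratio of Fe2O3 to CO2, so n(CO2) = 0.55661 mol.
In step 2 the CO2:H2O ratio is 1:1, so n(H2O) = 0.55661 mol.
Mass of H2O = 0.55661 × 18.016 = 10.028 g.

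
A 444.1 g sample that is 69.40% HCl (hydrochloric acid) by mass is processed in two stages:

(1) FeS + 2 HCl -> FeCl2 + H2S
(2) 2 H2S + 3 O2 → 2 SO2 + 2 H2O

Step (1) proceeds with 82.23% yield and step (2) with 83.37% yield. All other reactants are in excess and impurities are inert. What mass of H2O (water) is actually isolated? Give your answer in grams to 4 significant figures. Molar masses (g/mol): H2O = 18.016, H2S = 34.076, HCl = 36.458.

52.21 g

Pure HCl = 444.1 × 0.6940 = 308.21 g.
n(HCl) = 308.21 / 36.458 = 8.4537 mol.
Step 1 (HCl:H2S = 2:1): theoretical n(H2S) = 4.2269 mol; at 82.23% yield, n(H2S) = 3.4757 mol.
Step 2 (H2S:H2O = 2:2): theoretical n(H2O) = 3.4757 mol, so theoretical mass = 3.4757 × 18.016 = 62.619 g.
At 83.37% yield, actual mass of H2O = 62.619 × 0.8337 = 52.205 g.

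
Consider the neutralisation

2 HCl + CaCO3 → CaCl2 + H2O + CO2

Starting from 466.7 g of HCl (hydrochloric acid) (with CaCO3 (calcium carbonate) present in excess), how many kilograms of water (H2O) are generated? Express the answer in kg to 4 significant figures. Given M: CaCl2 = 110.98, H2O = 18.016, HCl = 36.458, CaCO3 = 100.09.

n(HCl) = 466.70 g / 36.458 g/mol = 12.801 mol.
From the equation the HCl:H2O mole ratio is 2:1, so n(H2O) = 12.801 × 1/2 = 6.4005 mol.
Mass of H2O = 6.4005 mol × 18.016 g/mol = 115.31 g.
Converting to kg: 115.31 g = 0.1153 kg.

0.1153 kg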